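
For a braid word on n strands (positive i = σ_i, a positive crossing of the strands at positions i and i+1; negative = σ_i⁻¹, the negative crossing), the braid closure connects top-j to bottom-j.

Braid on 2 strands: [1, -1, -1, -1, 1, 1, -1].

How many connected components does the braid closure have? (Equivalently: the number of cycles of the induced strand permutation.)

1

Derivation:
Track the strand permutation on 2 strands, starting from identity.
  step 1: s1 swaps positions 1,2 -> [2 1]
  step 2: s1^-1 swaps positions 1,2 -> [1 2]
  step 3: s1^-1 swaps positions 1,2 -> [2 1]
  step 4: s1^-1 swaps positions 1,2 -> [1 2]
  step 5: s1 swaps positions 1,2 -> [2 1]
  step 6: s1 swaps positions 1,2 -> [1 2]
  step 7: s1^-1 swaps positions 1,2 -> [2 1]
Final permutation (position -> original strand): [2 1]
Closure components = cycle count of this permutation = 1.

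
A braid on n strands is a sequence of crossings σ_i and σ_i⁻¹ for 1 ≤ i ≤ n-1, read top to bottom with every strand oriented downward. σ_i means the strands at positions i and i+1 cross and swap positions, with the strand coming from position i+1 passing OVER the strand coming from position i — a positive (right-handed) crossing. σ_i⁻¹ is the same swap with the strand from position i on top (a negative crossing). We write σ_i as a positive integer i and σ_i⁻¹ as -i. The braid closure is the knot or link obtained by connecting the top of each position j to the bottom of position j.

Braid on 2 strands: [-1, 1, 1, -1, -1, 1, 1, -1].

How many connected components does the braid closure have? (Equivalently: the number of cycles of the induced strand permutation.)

2

Derivation:
Track the strand permutation on 2 strands, starting from identity.
  step 1: s1^-1 swaps positions 1,2 -> [2 1]
  step 2: s1 swaps positions 1,2 -> [1 2]
  step 3: s1 swaps positions 1,2 -> [2 1]
  step 4: s1^-1 swaps positions 1,2 -> [1 2]
  step 5: s1^-1 swaps positions 1,2 -> [2 1]
  step 6: s1 swaps positions 1,2 -> [1 2]
  step 7: s1 swaps positions 1,2 -> [2 1]
  step 8: s1^-1 swaps positions 1,2 -> [1 2]
Final permutation (position -> original strand): [1 2]
Closure components = cycle count of this permutation = 2.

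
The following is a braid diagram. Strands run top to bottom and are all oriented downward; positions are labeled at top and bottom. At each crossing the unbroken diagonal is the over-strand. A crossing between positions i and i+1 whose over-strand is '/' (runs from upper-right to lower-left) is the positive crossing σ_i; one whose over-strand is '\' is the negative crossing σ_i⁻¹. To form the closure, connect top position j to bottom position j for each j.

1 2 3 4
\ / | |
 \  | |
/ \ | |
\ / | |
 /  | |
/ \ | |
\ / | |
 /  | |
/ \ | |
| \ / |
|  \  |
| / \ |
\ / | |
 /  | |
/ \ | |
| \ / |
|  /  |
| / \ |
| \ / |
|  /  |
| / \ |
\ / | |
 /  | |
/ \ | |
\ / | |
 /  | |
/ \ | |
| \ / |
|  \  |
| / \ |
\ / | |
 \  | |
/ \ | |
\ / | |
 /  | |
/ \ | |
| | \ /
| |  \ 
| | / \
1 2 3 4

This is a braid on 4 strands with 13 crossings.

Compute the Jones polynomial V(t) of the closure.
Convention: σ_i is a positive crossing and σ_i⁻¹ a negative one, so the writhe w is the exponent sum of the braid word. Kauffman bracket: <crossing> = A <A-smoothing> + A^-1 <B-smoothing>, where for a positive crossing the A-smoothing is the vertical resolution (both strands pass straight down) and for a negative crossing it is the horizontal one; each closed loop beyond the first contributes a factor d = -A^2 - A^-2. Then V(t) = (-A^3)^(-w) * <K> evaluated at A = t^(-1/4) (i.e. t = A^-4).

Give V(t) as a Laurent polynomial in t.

t^7 - 2*t^6 + 2*t^5 - 3*t^4 + 3*t^3 - 2*t^2 + 2*t

Derivation:
Reading the diagram top to bottom ('/'-over between positions i,i+1 = s_i, '\'-over = s_i^-1): braid word = s1^-1 s1 s1 s2^-1 s1 s2 s2 s1 s1 s2^-1 s1^-1 s1 s3^-1.
The presented braid s1^-1 s1 s1 s2^-1 s1 s2 s2 s1 s1 s2^-1 s1^-1 s1 s3^-1 on 4 strands reduces by inverse Markov moves (closure unchanged at each step):
  Destabilize: the word has the form β·s3^-1 where s3^-1 occurs only as the final letter (β ∈ B_3); drop it and the last strand → 3 strands.
  Deconjugate: the word is γ·β·γ⁻¹ with γ = s1^-1 s1 (prefix) and γ⁻¹ = s1^-1 s1 (suffix); strip both.
Reduced to β = s1 s2^-1 s1 s2 s2 s1 s1 s2^-1 on 3 strands, 8 crossings.
Compute on β:
Braid: s1 s2^-1 s1 s2 s2 s1 s1 s2^-1 on 3 strands, 8 crossings.
Writhe w = (#positive) - (#negative) = 6 - 2 = 4.
State-sum expansion of <K>. There are 2^8 = 256 states.
For each crossing: s=0 is the vertical smoothing, s=1 horizontal. Crossing k contributes A^(sign_k * (1 - 2*s_k)); loop factor d = -A^2 - A^-2.
Tabulate the states by total A-exponent and number of loops L (A-exp: L × count):
  A^8: L=3 ×1
  A^6: L=2 ×6, L=4 ×2
  A^4: L=1 ×11, L=3 ×16, L=5 ×1
  A^2: L=2 ×47, L=4 ×9
  A^0: L=1 ×26, L=3 ×43, L=5 ×1
  A^-2: L=2 ×41, L=4 ×15
  A^-4: L=3 ×26, L=5 ×2
  A^-6: L=4 ×8
  A^-8: L=5 ×1
Each group contributes A^e * Σ count * d^(L-1):
Powers of d = -A^2 - A^-2: d^2 = A^4 + 2 + A^-4; d^3 = -A^6 - 3*A^2 - 3*A^-2 - A^-6; d^4 = A^8 + 4*A^4 + 6 + 4*A^-4 + A^-8.
  A^8 * (d^2) = A^12 + 2*A^8 + A^4
  A^6 * (6*d + 2*d^3) = -2*A^12 - 12*A^8 - 12*A^4 - 2
  A^4 * (11 + 16*d^2 + d^4) = A^12 + 20*A^8 + 49*A^4 + 20 + A^-4
  A^2 * (47*d + 9*d^3) = -9*A^8 - 74*A^4 - 74 - 9*A^-4
  A^0 * (26 + 43*d^2 + d^4) = A^8 + 47*A^4 + 118 + 47*A^-4 + A^-8
  A^-2 * (41*d + 15*d^3) = -15*A^4 - 86 - 86*A^-4 - 15*A^-8
  A^-4 * (26*d^2 + 2*d^4) = 2*A^4 + 34 + 64*A^-4 + 34*A^-8 + 2*A^-12
  A^-6 * (8*d^3) = -8 - 24*A^-4 - 24*A^-8 - 8*A^-12
  A^-8 * (d^4) = 1 + 4*A^-4 + 6*A^-8 + 4*A^-12 + A^-16
Summing the groups: <K> = 2*A^8 - 2*A^4 + 3 - 3*A^-4 + 2*A^-8 - 2*A^-12 + A^-16
Normalise by the writhe: (-A^3)^(-w) = (-A^3)^(-4) = A^-12, so f(A) = A^-12 * <K> = 2*A^-4 - 2*A^-8 + 3*A^-12 - 3*A^-16 + 2*A^-20 - 2*A^-24 + A^-28.
Substitute A = t^(-1/4), i.e. A^e → t^(-e/4): V(t) = t^7 - 2*t^6 + 2*t^5 - 3*t^4 + 3*t^3 - 2*t^2 + 2*t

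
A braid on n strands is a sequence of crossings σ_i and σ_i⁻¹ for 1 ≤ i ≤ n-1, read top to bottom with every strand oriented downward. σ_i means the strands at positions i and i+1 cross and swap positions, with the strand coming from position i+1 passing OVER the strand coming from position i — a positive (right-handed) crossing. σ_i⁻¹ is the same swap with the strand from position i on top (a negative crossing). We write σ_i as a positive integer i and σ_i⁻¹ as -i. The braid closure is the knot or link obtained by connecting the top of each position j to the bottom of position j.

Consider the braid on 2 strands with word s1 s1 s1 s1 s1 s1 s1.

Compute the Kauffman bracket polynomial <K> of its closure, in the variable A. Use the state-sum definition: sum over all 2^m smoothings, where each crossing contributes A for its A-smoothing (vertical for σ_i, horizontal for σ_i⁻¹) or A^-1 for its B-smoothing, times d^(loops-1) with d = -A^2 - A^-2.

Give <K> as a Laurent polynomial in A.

Braid: s1 s1 s1 s1 s1 s1 s1 on 2 strands, 7 crossings.
Writhe w = (#positive) - (#negative) = 7 - 0 = 7.
State-sum expansion of <K>. There are 2^7 = 128 states.
Smooth each crossing (0=||, 1=⌣⌢); contribution A^(Σ sign_k(1-2s_k)) * d^(L-1).
Tabulate the states by total A-exponent and number of loops L (A-exp: L × count):
  A^7: L=2 ×1
  A^5: L=1 ×7
  A^3: L=2 ×21
  A^1: L=3 ×35
  A^-1: L=4 ×35
  A^-3: L=5 ×21
  A^-5: L=6 ×7
  A^-7: L=7 ×1
Each group contributes A^e * Σ count * d^(L-1):
Powers of d = -A^2 - A^-2: d^2 = A^4 + 2 + A^-4; d^3 = -A^6 - 3*A^2 - 3*A^-2 - A^-6; d^4 = A^8 + 4*A^4 + 6 + 4*A^-4 + A^-8; d^5 = -A^10 - 5*A^6 - 10*A^2 - 10*A^-2 - 5*A^-6 - A^-10; d^6 = A^12 + 6*A^8 + 15*A^4 + 20 + 15*A^-4 + 6*A^-8 + A^-12.
  A^7 * (d) = -A^9 - A^5
  A^5 * (7) = 7*A^5
  A^3 * (21*d) = -21*A^5 - 21*A
  A^1 * (35*d^2) = 35*A^5 + 70*A + 35*A^-3
  A^-1 * (35*d^3) = -35*A^5 - 105*A - 105*A^-3 - 35*A^-7
  A^-3 * (21*d^4) = 21*A^5 + 84*A + 126*A^-3 + 84*A^-7 + 21*A^-11
  A^-5 * (7*d^5) = -7*A^5 - 35*A - 70*A^-3 - 70*A^-7 - 35*A^-11 - 7*A^-15
  A^-7 * (d^6) = A^5 + 6*A + 15*A^-3 + 20*A^-7 + 15*A^-11 + 6*A^-15 + A^-19
Summing the groups: <K> = -A^9 - A + A^-3 - A^-7 + A^-11 - A^-15 + A^-19

Answer: -A^9 - A + A^-3 - A^-7 + A^-11 - A^-15 + A^-19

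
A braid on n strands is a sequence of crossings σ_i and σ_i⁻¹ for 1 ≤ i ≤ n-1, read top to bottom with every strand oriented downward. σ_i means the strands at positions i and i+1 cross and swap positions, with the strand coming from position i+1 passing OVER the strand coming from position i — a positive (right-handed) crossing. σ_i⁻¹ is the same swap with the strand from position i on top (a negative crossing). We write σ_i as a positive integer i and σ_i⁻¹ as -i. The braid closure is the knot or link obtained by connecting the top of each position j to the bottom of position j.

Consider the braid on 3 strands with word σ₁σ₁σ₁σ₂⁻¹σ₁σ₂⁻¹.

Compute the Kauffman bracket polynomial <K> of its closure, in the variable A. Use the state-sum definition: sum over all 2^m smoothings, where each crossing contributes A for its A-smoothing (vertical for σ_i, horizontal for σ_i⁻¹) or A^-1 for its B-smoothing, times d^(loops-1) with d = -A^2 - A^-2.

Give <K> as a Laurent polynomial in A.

A^10 - A^6 + 2*A^2 - 2*A^-2 + 2*A^-6 - 2*A^-10 + A^-14

Derivation:
Braid: s1 s1 s1 s2^-1 s1 s2^-1 on 3 strands, 6 crossings.
Writhe w = (#positive) - (#negative) = 4 - 2 = 2.
State-sum expansion of <K>. There are 2^6 = 64 states.
Smooth each crossing (0=||, 1=⌣⌢); contribution A^(Σ sign_k(1-2s_k)) * d^(L-1).
Tabulate the states by total A-exponent and number of loops L (A-exp: L × count):
  A^6: L=3 ×1
  A^4: L=2 ×6
  A^2: L=1 ×11, L=3 ×4
  A^0: L=2 ×19, L=4 ×1
  A^-2: L=3 ×15
  A^-4: L=4 ×6
  A^-6: L=5 ×1
Each group contributes A^e * Σ count * d^(L-1):
Powers of d = -A^2 - A^-2: d^2 = A^4 + 2 + A^-4; d^3 = -A^6 - 3*A^2 - 3*A^-2 - A^-6; d^4 = A^8 + 4*A^4 + 6 + 4*A^-4 + A^-8.
  A^6 * (d^2) = A^10 + 2*A^6 + A^2
  A^4 * (6*d) = -6*A^6 - 6*A^2
  A^2 * (11 + 4*d^2) = 4*A^6 + 19*A^2 + 4*A^-2
  A^0 * (19*d + d^3) = -A^6 - 22*A^2 - 22*A^-2 - A^-6
  A^-2 * (15*d^2) = 15*A^2 + 30*A^-2 + 15*A^-6
  A^-4 * (6*d^3) = -6*A^2 - 18*A^-2 - 18*A^-6 - 6*A^-10
  A^-6 * (d^4) = A^2 + 4*A^-2 + 6*A^-6 + 4*A^-10 + A^-14
Summing the groups: <K> = A^10 - A^6 + 2*A^2 - 2*A^-2 + 2*A^-6 - 2*A^-10 + A^-14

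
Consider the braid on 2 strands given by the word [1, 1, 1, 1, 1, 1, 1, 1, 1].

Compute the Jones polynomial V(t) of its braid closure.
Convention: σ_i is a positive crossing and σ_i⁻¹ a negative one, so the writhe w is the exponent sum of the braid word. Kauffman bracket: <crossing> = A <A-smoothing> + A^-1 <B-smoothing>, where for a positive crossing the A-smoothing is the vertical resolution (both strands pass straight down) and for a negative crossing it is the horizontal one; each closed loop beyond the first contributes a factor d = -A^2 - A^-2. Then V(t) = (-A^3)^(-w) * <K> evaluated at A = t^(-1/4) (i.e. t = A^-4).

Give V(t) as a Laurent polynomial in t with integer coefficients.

Braid: s1 s1 s1 s1 s1 s1 s1 s1 s1 on 2 strands, 9 crossings.
Writhe w = (#positive) - (#negative) = 9 - 0 = 9.
Enumerate smoothing states for the bracket polynomial. There are 2^9 = 512 states.
Each crossing splits two ways (0=vertical, 1=horizontal). The state's weight is A^(#A-smoothings - #B-smoothings) * d^(loops - 1).
Tabulate the states by total A-exponent and number of loops L (A-exp: L × count):
  A^9: L=2 ×1
  A^7: L=1 ×9
  A^5: L=2 ×36
  A^3: L=3 ×84
  A^1: L=4 ×126
  A^-1: L=5 ×126
  A^-3: L=6 ×84
  A^-5: L=7 ×36
  A^-7: L=8 ×9
  A^-9: L=9 ×1
Each group contributes A^e * Σ count * d^(L-1):
Powers of d = -A^2 - A^-2: d^2 = A^4 + 2 + A^-4; d^3 = -A^6 - 3*A^2 - 3*A^-2 - A^-6; d^4 = A^8 + 4*A^4 + 6 + 4*A^-4 + A^-8; d^5 = -A^10 - 5*A^6 - 10*A^2 - 10*A^-2 - 5*A^-6 - A^-10; d^6 = A^12 + 6*A^8 + 15*A^4 + 20 + 15*A^-4 + 6*A^-8 + A^-12; d^7 = -A^14 - 7*A^10 - 21*A^6 - 35*A^2 - 35*A^-2 - 21*A^-6 - 7*A^-10 - A^-14; d^8 = A^16 + 8*A^12 + 28*A^8 + 56*A^4 + 70 + 56*A^-4 + 28*A^-8 + 8*A^-12 + A^-16.
  A^9 * (d) = -A^11 - A^7
  A^7 * (9) = 9*A^7
  A^5 * (36*d) = -36*A^7 - 36*A^3
  A^3 * (84*d^2) = 84*A^7 + 168*A^3 + 84*A^-1
  A^1 * (126*d^3) = -126*A^7 - 378*A^3 - 378*A^-1 - 126*A^-5
  A^-1 * (126*d^4) = 126*A^7 + 504*A^3 + 756*A^-1 + 504*A^-5 + 126*A^-9
  A^-3 * (84*d^5) = -84*A^7 - 420*A^3 - 840*A^-1 - 840*A^-5 - 420*A^-9 - 84*A^-13
  A^-5 * (36*d^6) = 36*A^7 + 216*A^3 + 540*A^-1 + 720*A^-5 + 540*A^-9 + 216*A^-13 + 36*A^-17
  A^-7 * (9*d^7) = -9*A^7 - 63*A^3 - 189*A^-1 - 315*A^-5 - 315*A^-9 - 189*A^-13 - 63*A^-17 - 9*A^-21
  A^-9 * (d^8) = A^7 + 8*A^3 + 28*A^-1 + 56*A^-5 + 70*A^-9 + 56*A^-13 + 28*A^-17 + 8*A^-21 + A^-25
Summing the groups: <K> = -A^11 - A^3 + A^-1 - A^-5 + A^-9 - A^-13 + A^-17 - A^-21 + A^-25
Normalise by the writhe: (-A^3)^(-w) = (-A^3)^(-9) = -A^-27, so f(A) = -A^-27 * <K> = A^-16 + A^-24 - A^-28 + A^-32 - A^-36 + A^-40 - A^-44 + A^-48 - A^-52.
Substitute A = t^(-1/4), i.e. A^e → t^(-e/4): V(t) = -t^13 + t^12 - t^11 + t^10 - t^9 + t^8 - t^7 + t^6 + t^4

Answer: -t^13 + t^12 - t^11 + t^10 - t^9 + t^8 - t^7 + t^6 + t^4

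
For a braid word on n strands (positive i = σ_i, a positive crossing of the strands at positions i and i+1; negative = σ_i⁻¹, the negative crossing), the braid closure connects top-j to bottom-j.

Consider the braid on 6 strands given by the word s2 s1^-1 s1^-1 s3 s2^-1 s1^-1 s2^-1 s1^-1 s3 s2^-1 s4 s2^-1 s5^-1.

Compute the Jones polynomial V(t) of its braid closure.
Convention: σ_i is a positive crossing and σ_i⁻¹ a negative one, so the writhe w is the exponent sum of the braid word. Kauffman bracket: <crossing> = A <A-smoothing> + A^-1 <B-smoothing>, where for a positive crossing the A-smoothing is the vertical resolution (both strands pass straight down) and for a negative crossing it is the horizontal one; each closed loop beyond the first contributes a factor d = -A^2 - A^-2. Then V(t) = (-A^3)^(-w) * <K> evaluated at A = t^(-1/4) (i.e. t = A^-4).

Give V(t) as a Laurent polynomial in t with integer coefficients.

The presented braid s2 s1^-1 s1^-1 s3 s2^-1 s1^-1 s2^-1 s1^-1 s3 s2^-1 s4 s2^-1 s5^-1 on 6 strands reduces by inverse Markov moves (closure unchanged at each step):
  Destabilize: the word has the form β·s5^-1 where s5^-1 occurs only as the final letter (β ∈ B_5); drop it and the last strand → 5 strands.
  Deconjugate: the word is γ·β·γ⁻¹ with γ = s2 (prefix) and γ⁻¹ = s2^-1 (suffix); strip both.
  Destabilize: the word has the form β·s4 where s4 occurs only as the final letter (β ∈ B_4); drop it and the last strand → 4 strands.
Reduced to β = s1^-1 s1^-1 s3 s2^-1 s1^-1 s2^-1 s1^-1 s3 s2^-1 on 4 strands, 9 crossings.
Compute on β:
Braid: s1^-1 s1^-1 s3 s2^-1 s1^-1 s2^-1 s1^-1 s3 s2^-1 on 4 strands, 9 crossings.
Writhe w = (#positive) - (#negative) = 2 - 7 = -5.
Enumerate smoothing states for the bracket polynomial. There are 2^9 = 512 states.
Each crossing splits two ways (0=vertical, 1=horizontal). The state's weight is A^(#A-smoothings - #B-smoothings) * d^(loops - 1).
Tabulate the states by total A-exponent and number of loops L (A-exp: L × count):
  A^9: L=3 ×1
  A^7: L=2 ×4, L=4 ×5
  A^5: L=1 ×4, L=3 ×26, L=5 ×6
  A^3: L=2 ×43, L=4 ×40, L=6 ×1
  A^1: L=1 ×23, L=3 ×92, L=5 ×11
  A^-1: L=2 ×91, L=4 ×34, L=6 ×1
  A^-3: L=1 ×32, L=3 ×48, L=5 ×4
  A^-5: L=2 ×28, L=4 ×8
  A^-7: L=3 ×9
  A^-9: L=4 ×1
Each group contributes A^e * Σ count * d^(L-1):
Powers of d = -A^2 - A^-2: d^2 = A^4 + 2 + A^-4; d^3 = -A^6 - 3*A^2 - 3*A^-2 - A^-6; d^4 = A^8 + 4*A^4 + 6 + 4*A^-4 + A^-8; d^5 = -A^10 - 5*A^6 - 10*A^2 - 10*A^-2 - 5*A^-6 - A^-10.
  A^9 * (d^2) = A^13 + 2*A^9 + A^5
  A^7 * (4*d + 5*d^3) = -5*A^13 - 19*A^9 - 19*A^5 - 5*A
  A^5 * (4 + 26*d^2 + 6*d^4) = 6*A^13 + 50*A^9 + 92*A^5 + 50*A + 6*A^-3
  A^3 * (43*d + 40*d^3 + d^5) = -A^13 - 45*A^9 - 173*A^5 - 173*A - 45*A^-3 - A^-7
  A^1 * (23 + 92*d^2 + 11*d^4) = 11*A^9 + 136*A^5 + 273*A + 136*A^-3 + 11*A^-7
  A^-1 * (91*d + 34*d^3 + d^5) = -A^9 - 39*A^5 - 203*A - 203*A^-3 - 39*A^-7 - A^-11
  A^-3 * (32 + 48*d^2 + 4*d^4) = 4*A^5 + 64*A + 152*A^-3 + 64*A^-7 + 4*A^-11
  A^-5 * (28*d + 8*d^3) = -8*A - 52*A^-3 - 52*A^-7 - 8*A^-11
  A^-7 * (9*d^2) = 9*A^-3 + 18*A^-7 + 9*A^-11
  A^-9 * (d^3) = -A^-3 - 3*A^-7 - 3*A^-11 - A^-15
Summing the groups: <K> = A^13 - 2*A^9 + 2*A^5 - 2*A + 2*A^-3 - 2*A^-7 + A^-11 - A^-15
Normalise by the writhe: (-A^3)^(-w) = (-A^3)^(5) = -A^15, so f(A) = -A^15 * <K> = -A^28 + 2*A^24 - 2*A^20 + 2*A^16 - 2*A^12 + 2*A^8 - A^4 + 1.
Substitute A = t^(-1/4), i.e. A^e → t^(-e/4): V(t) = 1 - t^-1 + 2*t^-2 - 2*t^-3 + 2*t^-4 - 2*t^-5 + 2*t^-6 - t^-7

Answer: 1 - t^-1 + 2*t^-2 - 2*t^-3 + 2*t^-4 - 2*t^-5 + 2*t^-6 - t^-7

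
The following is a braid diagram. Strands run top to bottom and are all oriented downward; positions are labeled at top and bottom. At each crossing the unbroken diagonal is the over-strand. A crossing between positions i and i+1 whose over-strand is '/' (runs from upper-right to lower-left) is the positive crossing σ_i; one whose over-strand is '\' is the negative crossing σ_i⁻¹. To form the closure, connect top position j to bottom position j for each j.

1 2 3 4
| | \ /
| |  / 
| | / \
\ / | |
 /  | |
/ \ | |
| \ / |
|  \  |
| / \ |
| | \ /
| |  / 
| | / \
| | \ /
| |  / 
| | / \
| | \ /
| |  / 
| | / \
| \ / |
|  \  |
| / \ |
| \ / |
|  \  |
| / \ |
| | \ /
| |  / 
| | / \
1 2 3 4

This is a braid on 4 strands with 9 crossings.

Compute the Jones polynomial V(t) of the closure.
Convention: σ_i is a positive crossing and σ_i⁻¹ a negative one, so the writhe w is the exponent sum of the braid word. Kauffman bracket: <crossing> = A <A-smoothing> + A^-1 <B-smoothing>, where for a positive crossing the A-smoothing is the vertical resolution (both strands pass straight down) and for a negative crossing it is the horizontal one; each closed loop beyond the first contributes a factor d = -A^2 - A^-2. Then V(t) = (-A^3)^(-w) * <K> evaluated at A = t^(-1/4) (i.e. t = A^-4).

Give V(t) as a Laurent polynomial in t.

Reading the diagram top to bottom ('/'-over between positions i,i+1 = s_i, '\'-over = s_i^-1): braid word = s3 s1 s2^-1 s3 s3 s3 s2^-1 s2^-1 s3.
Braid: s3 s1 s2^-1 s3 s3 s3 s2^-1 s2^-1 s3 on 4 strands, 9 crossings.
Writhe w = (#positive) - (#negative) = 6 - 3 = 3.
State-sum expansion of <K>. There are 2^9 = 512 states.
Each crossing splits two ways (0=vertical, 1=horizontal). The state's weight is A^(#A-smoothings - #B-smoothings) * d^(loops - 1).
Tabulate the states by total A-exponent and number of loops L (A-exp: L × count):
  A^9: L=5 ×1
  A^7: L=4 ×9
  A^5: L=3 ×32, L=5 ×4
  A^3: L=2 ×51, L=4 ×32, L=6 ×1
  A^1: L=1 ×27, L=3 ×81, L=5 ×18
  A^-1: L=2 ×53, L=4 ×67, L=6 ×6
  A^-3: L=3 ×50, L=5 ×33, L=7 ×1
  A^-5: L=4 ×27, L=6 ×9
  A^-7: L=5 ×8, L=7 ×1
  A^-9: L=6 ×1
Each group contributes A^e * Σ count * d^(L-1):
Powers of d = -A^2 - A^-2: d^2 = A^4 + 2 + A^-4; d^3 = -A^6 - 3*A^2 - 3*A^-2 - A^-6; d^4 = A^8 + 4*A^4 + 6 + 4*A^-4 + A^-8; d^5 = -A^10 - 5*A^6 - 10*A^2 - 10*A^-2 - 5*A^-6 - A^-10; d^6 = A^12 + 6*A^8 + 15*A^4 + 20 + 15*A^-4 + 6*A^-8 + A^-12.
  A^9 * (d^4) = A^17 + 4*A^13 + 6*A^9 + 4*A^5 + A
  A^7 * (9*d^3) = -9*A^13 - 27*A^9 - 27*A^5 - 9*A
  A^5 * (32*d^2 + 4*d^4) = 4*A^13 + 48*A^9 + 88*A^5 + 48*A + 4*A^-3
  A^3 * (51*d + 32*d^3 + d^5) = -A^13 - 37*A^9 - 157*A^5 - 157*A - 37*A^-3 - A^-7
  A^1 * (27 + 81*d^2 + 18*d^4) = 18*A^9 + 153*A^5 + 297*A + 153*A^-3 + 18*A^-7
  A^-1 * (53*d + 67*d^3 + 6*d^5) = -6*A^9 - 97*A^5 - 314*A - 314*A^-3 - 97*A^-7 - 6*A^-11
  A^-3 * (50*d^2 + 33*d^4 + d^6) = A^9 + 39*A^5 + 197*A + 318*A^-3 + 197*A^-7 + 39*A^-11 + A^-15
  A^-5 * (27*d^3 + 9*d^5) = -9*A^5 - 72*A - 171*A^-3 - 171*A^-7 - 72*A^-11 - 9*A^-15
  A^-7 * (8*d^4 + d^6) = A^5 + 14*A + 47*A^-3 + 68*A^-7 + 47*A^-11 + 14*A^-15 + A^-19
  A^-9 * (d^5) = -A - 5*A^-3 - 10*A^-7 - 10*A^-11 - 5*A^-15 - A^-19
Summing the groups: <K> = A^17 - 2*A^13 + 3*A^9 - 5*A^5 + 4*A - 5*A^-3 + 4*A^-7 - 2*A^-11 + A^-15
Normalise by the writhe: (-A^3)^(-w) = (-A^3)^(-3) = -A^-9, so f(A) = -A^-9 * <K> = -A^8 + 2*A^4 - 3 + 5*A^-4 - 4*A^-8 + 5*A^-12 - 4*A^-16 + 2*A^-20 - A^-24.
Substitute A = t^(-1/4), i.e. A^e → t^(-e/4): V(t) = -t^6 + 2*t^5 - 4*t^4 + 5*t^3 - 4*t^2 + 5*t - 3 + 2*t^-1 - t^-2

Answer: -t^6 + 2*t^5 - 4*t^4 + 5*t^3 - 4*t^2 + 5*t - 3 + 2*t^-1 - t^-2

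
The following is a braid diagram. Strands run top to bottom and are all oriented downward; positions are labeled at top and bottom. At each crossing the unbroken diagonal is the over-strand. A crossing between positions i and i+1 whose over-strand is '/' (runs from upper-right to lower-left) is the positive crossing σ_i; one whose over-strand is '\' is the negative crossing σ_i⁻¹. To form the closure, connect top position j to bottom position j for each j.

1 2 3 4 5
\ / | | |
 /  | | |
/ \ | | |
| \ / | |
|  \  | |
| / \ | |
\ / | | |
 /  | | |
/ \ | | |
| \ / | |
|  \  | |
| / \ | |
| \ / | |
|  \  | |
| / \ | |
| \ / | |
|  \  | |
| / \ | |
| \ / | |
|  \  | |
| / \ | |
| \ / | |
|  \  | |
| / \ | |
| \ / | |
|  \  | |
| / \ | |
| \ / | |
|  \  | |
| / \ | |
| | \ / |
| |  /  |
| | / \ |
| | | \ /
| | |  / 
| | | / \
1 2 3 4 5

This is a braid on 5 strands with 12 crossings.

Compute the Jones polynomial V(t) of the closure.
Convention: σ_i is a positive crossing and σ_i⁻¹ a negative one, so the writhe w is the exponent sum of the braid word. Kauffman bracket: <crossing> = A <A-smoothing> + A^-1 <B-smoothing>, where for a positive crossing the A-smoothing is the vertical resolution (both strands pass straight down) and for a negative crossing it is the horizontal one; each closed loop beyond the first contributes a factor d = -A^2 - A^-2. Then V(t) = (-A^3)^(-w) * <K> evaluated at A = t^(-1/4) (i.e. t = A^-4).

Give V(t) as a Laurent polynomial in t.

Reading the diagram top to bottom ('/'-over between positions i,i+1 = s_i, '\'-over = s_i^-1): braid word = s1 s2^-1 s1 s2^-1 s2^-1 s2^-1 s2^-1 s2^-1 s2^-1 s2^-1 s3 s4.
The presented braid s1 s2^-1 s1 s2^-1 s2^-1 s2^-1 s2^-1 s2^-1 s2^-1 s2^-1 s3 s4 on 5 strands reduces by inverse Markov moves (closure unchanged at each step):
  Destabilize: the word has the form β·s4 where s4 occurs only as the final letter (β ∈ B_4); drop it and the last strand → 4 strands.
  Destabilize: the word has the form β·s3 where s3 occurs only as the final letter (β ∈ B_3); drop it and the last strand → 3 strands.
Reduced to β = s1 s2^-1 s1 s2^-1 s2^-1 s2^-1 s2^-1 s2^-1 s2^-1 s2^-1 on 3 strands, 10 crossings.
Compute on β:
Braid: s1 s2^-1 s1 s2^-1 s2^-1 s2^-1 s2^-1 s2^-1 s2^-1 s2^-1 on 3 strands, 10 crossings.
Writhe w = (#positive) - (#negative) = 2 - 8 = -6.
Enumerate smoothing states for the bracket polynomial. There are 2^10 = 1024 states.
Smooth each crossing (0=||, 1=⌣⌢); contribution A^(Σ sign_k(1-2s_k)) * d^(L-1).
Tabulate the states by total A-exponent and number of loops L (A-exp: L × count):
  A^10: L=9 ×1
  A^8: L=8 ×10
  A^6: L=7 ×45
  A^4: L=6 ×119, L=8 ×1
  A^2: L=5 ×203, L=7 ×7
  A^0: L=4 ×231, L=6 ×21
  A^-2: L=3 ×175, L=5 ×35
  A^-4: L=2 ×85, L=4 ×35
  A^-6: L=1 ×23, L=3 ×22
  A^-8: L=2 ×10
  A^-10: L=3 ×1
Each group contributes A^e * Σ count * d^(L-1):
Powers of d = -A^2 - A^-2: d^2 = A^4 + 2 + A^-4; d^3 = -A^6 - 3*A^2 - 3*A^-2 - A^-6; d^4 = A^8 + 4*A^4 + 6 + 4*A^-4 + A^-8; d^5 = -A^10 - 5*A^6 - 10*A^2 - 10*A^-2 - 5*A^-6 - A^-10; d^6 = A^12 + 6*A^8 + 15*A^4 + 20 + 15*A^-4 + 6*A^-8 + A^-12; d^7 = -A^14 - 7*A^10 - 21*A^6 - 35*A^2 - 35*A^-2 - 21*A^-6 - 7*A^-10 - A^-14; d^8 = A^16 + 8*A^12 + 28*A^8 + 56*A^4 + 70 + 56*A^-4 + 28*A^-8 + 8*A^-12 + A^-16.
  A^10 * (d^8) = A^26 + 8*A^22 + 28*A^18 + 56*A^14 + 70*A^10 + 56*A^6 + 28*A^2 + 8*A^-2 + A^-6
  A^8 * (10*d^7) = -10*A^22 - 70*A^18 - 210*A^14 - 350*A^10 - 350*A^6 - 210*A^2 - 70*A^-2 - 10*A^-6
  A^6 * (45*d^6) = 45*A^18 + 270*A^14 + 675*A^10 + 900*A^6 + 675*A^2 + 270*A^-2 + 45*A^-6
  A^4 * (119*d^5 + d^7) = -A^18 - 126*A^14 - 616*A^10 - 1225*A^6 - 1225*A^2 - 616*A^-2 - 126*A^-6 - A^-10
  A^2 * (203*d^4 + 7*d^6) = 7*A^14 + 245*A^10 + 917*A^6 + 1358*A^2 + 917*A^-2 + 245*A^-6 + 7*A^-10
  A^0 * (231*d^3 + 21*d^5) = -21*A^10 - 336*A^6 - 903*A^2 - 903*A^-2 - 336*A^-6 - 21*A^-10
  A^-2 * (175*d^2 + 35*d^4) = 35*A^6 + 315*A^2 + 560*A^-2 + 315*A^-6 + 35*A^-10
  A^-4 * (85*d + 35*d^3) = -35*A^2 - 190*A^-2 - 190*A^-6 - 35*A^-10
  A^-6 * (23 + 22*d^2) = 22*A^-2 + 67*A^-6 + 22*A^-10
  A^-8 * (10*d) = -10*A^-6 - 10*A^-10
  A^-10 * (d^2) = A^-6 + 2*A^-10 + A^-14
Summing the groups: <K> = A^26 - 2*A^22 + 2*A^18 - 3*A^14 + 3*A^10 - 3*A^6 + 3*A^2 - 2*A^-2 + 2*A^-6 - A^-10 + A^-14
Normalise by the writhe: (-A^3)^(-w) = (-A^3)^(6) = A^18, so f(A) = A^18 * <K> = A^44 - 2*A^40 + 2*A^36 - 3*A^32 + 3*A^28 - 3*A^24 + 3*A^20 - 2*A^16 + 2*A^12 - A^8 + A^4.
Substitute A = t^(-1/4), i.e. A^e → t^(-e/4): V(t) = t^-1 - t^-2 + 2*t^-3 - 2*t^-4 + 3*t^-5 - 3*t^-6 + 3*t^-7 - 3*t^-8 + 2*t^-9 - 2*t^-10 + t^-11

Answer: t^-1 - t^-2 + 2*t^-3 - 2*t^-4 + 3*t^-5 - 3*t^-6 + 3*t^-7 - 3*t^-8 + 2*t^-9 - 2*t^-10 + t^-11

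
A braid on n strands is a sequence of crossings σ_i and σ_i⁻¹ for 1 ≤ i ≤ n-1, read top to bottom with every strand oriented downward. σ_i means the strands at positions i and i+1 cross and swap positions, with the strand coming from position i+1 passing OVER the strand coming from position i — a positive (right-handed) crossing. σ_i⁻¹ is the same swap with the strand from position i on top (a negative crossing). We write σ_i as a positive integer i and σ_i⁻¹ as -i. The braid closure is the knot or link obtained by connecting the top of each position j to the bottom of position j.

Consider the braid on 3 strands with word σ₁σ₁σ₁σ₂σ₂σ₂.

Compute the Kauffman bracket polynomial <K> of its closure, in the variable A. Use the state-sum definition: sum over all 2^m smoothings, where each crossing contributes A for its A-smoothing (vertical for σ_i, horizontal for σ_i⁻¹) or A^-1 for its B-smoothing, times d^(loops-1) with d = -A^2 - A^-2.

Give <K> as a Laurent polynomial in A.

A^10 + 2*A^2 - 2*A^-2 + A^-6 - 2*A^-10 + A^-14

Derivation:
Braid: s1 s1 s1 s2 s2 s2 on 3 strands, 6 crossings.
Writhe w = (#positive) - (#negative) = 6 - 0 = 6.
Computing the Kauffman bracket via state sum. There are 2^6 = 64 states.
Smooth each crossing (0=||, 1=⌣⌢); contribution A^(Σ sign_k(1-2s_k)) * d^(L-1).
Tabulate the states by total A-exponent and number of loops L (A-exp: L × count):
  A^6: L=3 ×1
  A^4: L=2 ×6
  A^2: L=1 ×9, L=3 ×6
  A^0: L=2 ×18, L=4 ×2
  A^-2: L=3 ×15
  A^-4: L=4 ×6
  A^-6: L=5 ×1
Each group contributes A^e * Σ count * d^(L-1):
Powers of d = -A^2 - A^-2: d^2 = A^4 + 2 + A^-4; d^3 = -A^6 - 3*A^2 - 3*A^-2 - A^-6; d^4 = A^8 + 4*A^4 + 6 + 4*A^-4 + A^-8.
  A^6 * (d^2) = A^10 + 2*A^6 + A^2
  A^4 * (6*d) = -6*A^6 - 6*A^2
  A^2 * (9 + 6*d^2) = 6*A^6 + 21*A^2 + 6*A^-2
  A^0 * (18*d + 2*d^3) = -2*A^6 - 24*A^2 - 24*A^-2 - 2*A^-6
  A^-2 * (15*d^2) = 15*A^2 + 30*A^-2 + 15*A^-6
  A^-4 * (6*d^3) = -6*A^2 - 18*A^-2 - 18*A^-6 - 6*A^-10
  A^-6 * (d^4) = A^2 + 4*A^-2 + 6*A^-6 + 4*A^-10 + A^-14
Summing the groups: <K> = A^10 + 2*A^2 - 2*A^-2 + A^-6 - 2*A^-10 + A^-14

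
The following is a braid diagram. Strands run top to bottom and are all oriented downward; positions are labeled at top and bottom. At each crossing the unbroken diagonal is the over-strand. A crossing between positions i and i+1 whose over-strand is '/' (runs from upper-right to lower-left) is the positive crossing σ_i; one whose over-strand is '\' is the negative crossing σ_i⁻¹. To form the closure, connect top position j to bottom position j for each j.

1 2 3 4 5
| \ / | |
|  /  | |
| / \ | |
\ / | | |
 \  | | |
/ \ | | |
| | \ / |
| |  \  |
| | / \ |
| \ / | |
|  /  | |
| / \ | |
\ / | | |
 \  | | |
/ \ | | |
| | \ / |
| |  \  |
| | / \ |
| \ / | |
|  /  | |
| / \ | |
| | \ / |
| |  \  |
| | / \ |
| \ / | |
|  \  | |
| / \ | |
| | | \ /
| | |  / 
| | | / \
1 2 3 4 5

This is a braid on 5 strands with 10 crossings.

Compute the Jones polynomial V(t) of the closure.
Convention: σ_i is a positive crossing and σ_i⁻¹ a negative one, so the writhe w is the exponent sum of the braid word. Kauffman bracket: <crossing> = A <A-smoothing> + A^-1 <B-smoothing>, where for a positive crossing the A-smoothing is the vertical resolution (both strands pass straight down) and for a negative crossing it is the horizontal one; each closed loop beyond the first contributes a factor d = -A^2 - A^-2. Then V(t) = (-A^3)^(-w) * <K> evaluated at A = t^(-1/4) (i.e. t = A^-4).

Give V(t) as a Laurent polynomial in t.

Reading the diagram top to bottom ('/'-over between positions i,i+1 = s_i, '\'-over = s_i^-1): braid word = s2 s1^-1 s3^-1 s2 s1^-1 s3^-1 s2 s3^-1 s2^-1 s4.
The presented braid s2 s1^-1 s3^-1 s2 s1^-1 s3^-1 s2 s3^-1 s2^-1 s4 on 5 strands reduces by inverse Markov moves (closure unchanged at each step):
  Destabilize: the word has the form β·s4 where s4 occurs only as the final letter (β ∈ B_4); drop it and the last strand → 4 strands.
  Deconjugate: the word is γ·β·γ⁻¹ with γ = s2 (prefix) and γ⁻¹ = s2^-1 (suffix); strip both.
Reduced to β = s1^-1 s3^-1 s2 s1^-1 s3^-1 s2 s3^-1 on 4 strands, 7 crossings.
Compute on β:
Braid: s1^-1 s3^-1 s2 s1^-1 s3^-1 s2 s3^-1 on 4 strands, 7 crossings.
Writhe w = (#positive) - (#negative) = 2 - 5 = -3.
State-sum expansion of <K>. There are 2^7 = 128 states.
Each crossing splits two ways (0=vertical, 1=horizontal). The state's weight is A^(#A-smoothings - #B-smoothings) * d^(loops - 1).
Tabulate the states by total A-exponent and number of loops L (A-exp: L × count):
  A^7: L=5 ×1
  A^5: L=4 ×7
  A^3: L=3 ×20, L=5 ×1
  A^1: L=2 ×29, L=4 ×6
  A^-1: L=1 ×19, L=3 ×16
  A^-3: L=2 ×19, L=4 ×2
  A^-5: L=3 ×7
  A^-7: L=4 ×1
Each group contributes A^e * Σ count * d^(L-1):
Powers of d = -A^2 - A^-2: d^2 = A^4 + 2 + A^-4; d^3 = -A^6 - 3*A^2 - 3*A^-2 - A^-6; d^4 = A^8 + 4*A^4 + 6 + 4*A^-4 + A^-8.
  A^7 * (d^4) = A^15 + 4*A^11 + 6*A^7 + 4*A^3 + A^-1
  A^5 * (7*d^3) = -7*A^11 - 21*A^7 - 21*A^3 - 7*A^-1
  A^3 * (20*d^2 + d^4) = A^11 + 24*A^7 + 46*A^3 + 24*A^-1 + A^-5
  A^1 * (29*d + 6*d^3) = -6*A^7 - 47*A^3 - 47*A^-1 - 6*A^-5
  A^-1 * (19 + 16*d^2) = 16*A^3 + 51*A^-1 + 16*A^-5
  A^-3 * (19*d + 2*d^3) = -2*A^3 - 25*A^-1 - 25*A^-5 - 2*A^-9
  A^-5 * (7*d^2) = 7*A^-1 + 14*A^-5 + 7*A^-9
  A^-7 * (d^3) = -A^-1 - 3*A^-5 - 3*A^-9 - A^-13
Summing the groups: <K> = A^15 - 2*A^11 + 3*A^7 - 4*A^3 + 3*A^-1 - 3*A^-5 + 2*A^-9 - A^-13
Normalise by the writhe: (-A^3)^(-w) = (-A^3)^(3) = -A^9, so f(A) = -A^9 * <K> = -A^24 + 2*A^20 - 3*A^16 + 4*A^12 - 3*A^8 + 3*A^4 - 2 + A^-4.
Substitute A = t^(-1/4), i.e. A^e → t^(-e/4): V(t) = t - 2 + 3*t^-1 - 3*t^-2 + 4*t^-3 - 3*t^-4 + 2*t^-5 - t^-6

Answer: t - 2 + 3*t^-1 - 3*t^-2 + 4*t^-3 - 3*t^-4 + 2*t^-5 - t^-6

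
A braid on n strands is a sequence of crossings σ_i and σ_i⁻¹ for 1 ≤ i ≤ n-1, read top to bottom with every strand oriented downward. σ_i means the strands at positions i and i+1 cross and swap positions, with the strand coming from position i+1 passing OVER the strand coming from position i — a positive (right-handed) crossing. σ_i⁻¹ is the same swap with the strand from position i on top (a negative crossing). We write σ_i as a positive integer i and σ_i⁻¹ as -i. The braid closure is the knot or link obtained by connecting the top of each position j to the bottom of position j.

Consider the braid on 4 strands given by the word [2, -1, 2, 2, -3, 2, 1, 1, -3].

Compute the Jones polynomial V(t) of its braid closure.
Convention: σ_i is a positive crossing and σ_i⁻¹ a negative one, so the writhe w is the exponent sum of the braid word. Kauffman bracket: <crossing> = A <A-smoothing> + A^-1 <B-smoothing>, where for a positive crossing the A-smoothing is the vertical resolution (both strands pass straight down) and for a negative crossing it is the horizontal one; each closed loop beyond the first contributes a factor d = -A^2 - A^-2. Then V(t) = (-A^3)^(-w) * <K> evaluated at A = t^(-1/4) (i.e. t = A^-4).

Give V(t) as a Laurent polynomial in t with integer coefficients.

Braid: s2 s1^-1 s2 s2 s3^-1 s2 s1 s1 s3^-1 on 4 strands, 9 crossings.
Writhe w = (#positive) - (#negative) = 6 - 3 = 3.
State-sum expansion of <K>. There are 2^9 = 512 states.
Smooth each crossing (0=||, 1=⌣⌢); contribution A^(Σ sign_k(1-2s_k)) * d^(L-1).
Tabulate the states by total A-exponent and number of loops L (A-exp: L × count):
  A^9: L=3 ×1
  A^7: L=2 ×6, L=4 ×3
  A^5: L=1 ×11, L=3 ×24, L=5 ×1
  A^3: L=2 ×68, L=4 ×16
  A^1: L=1 ×38, L=3 ×85, L=5 ×3
  A^-1: L=2 ×77, L=4 ×49
  A^-3: L=3 ×69, L=5 ×15
  A^-5: L=4 ×34, L=6 ×2
  A^-7: L=5 ×9
  A^-9: L=6 ×1
Each group contributes A^e * Σ count * d^(L-1):
Powers of d = -A^2 - A^-2: d^2 = A^4 + 2 + A^-4; d^3 = -A^6 - 3*A^2 - 3*A^-2 - A^-6; d^4 = A^8 + 4*A^4 + 6 + 4*A^-4 + A^-8; d^5 = -A^10 - 5*A^6 - 10*A^2 - 10*A^-2 - 5*A^-6 - A^-10.
  A^9 * (d^2) = A^13 + 2*A^9 + A^5
  A^7 * (6*d + 3*d^3) = -3*A^13 - 15*A^9 - 15*A^5 - 3*A
  A^5 * (11 + 24*d^2 + d^4) = A^13 + 28*A^9 + 65*A^5 + 28*A + A^-3
  A^3 * (68*d + 16*d^3) = -16*A^9 - 116*A^5 - 116*A - 16*A^-3
  A^1 * (38 + 85*d^2 + 3*d^4) = 3*A^9 + 97*A^5 + 226*A + 97*A^-3 + 3*A^-7
  A^-1 * (77*d + 49*d^3) = -49*A^5 - 224*A - 224*A^-3 - 49*A^-7
  A^-3 * (69*d^2 + 15*d^4) = 15*A^5 + 129*A + 228*A^-3 + 129*A^-7 + 15*A^-11
  A^-5 * (34*d^3 + 2*d^5) = -2*A^5 - 44*A - 122*A^-3 - 122*A^-7 - 44*A^-11 - 2*A^-15
  A^-7 * (9*d^4) = 9*A + 36*A^-3 + 54*A^-7 + 36*A^-11 + 9*A^-15
  A^-9 * (d^5) = -A - 5*A^-3 - 10*A^-7 - 10*A^-11 - 5*A^-15 - A^-19
Summing the groups: <K> = -A^13 + 2*A^9 - 4*A^5 + 4*A - 5*A^-3 + 5*A^-7 - 3*A^-11 + 2*A^-15 - A^-19
Normalise by the writhe: (-A^3)^(-w) = (-A^3)^(-3) = -A^-9, so f(A) = -A^-9 * <K> = A^4 - 2 + 4*A^-4 - 4*A^-8 + 5*A^-12 - 5*A^-16 + 3*A^-20 - 2*A^-24 + A^-28.
Substitute A = t^(-1/4), i.e. A^e → t^(-e/4): V(t) = t^7 - 2*t^6 + 3*t^5 - 5*t^4 + 5*t^3 - 4*t^2 + 4*t - 2 + t^-1

Answer: t^7 - 2*t^6 + 3*t^5 - 5*t^4 + 5*t^3 - 4*t^2 + 4*t - 2 + t^-1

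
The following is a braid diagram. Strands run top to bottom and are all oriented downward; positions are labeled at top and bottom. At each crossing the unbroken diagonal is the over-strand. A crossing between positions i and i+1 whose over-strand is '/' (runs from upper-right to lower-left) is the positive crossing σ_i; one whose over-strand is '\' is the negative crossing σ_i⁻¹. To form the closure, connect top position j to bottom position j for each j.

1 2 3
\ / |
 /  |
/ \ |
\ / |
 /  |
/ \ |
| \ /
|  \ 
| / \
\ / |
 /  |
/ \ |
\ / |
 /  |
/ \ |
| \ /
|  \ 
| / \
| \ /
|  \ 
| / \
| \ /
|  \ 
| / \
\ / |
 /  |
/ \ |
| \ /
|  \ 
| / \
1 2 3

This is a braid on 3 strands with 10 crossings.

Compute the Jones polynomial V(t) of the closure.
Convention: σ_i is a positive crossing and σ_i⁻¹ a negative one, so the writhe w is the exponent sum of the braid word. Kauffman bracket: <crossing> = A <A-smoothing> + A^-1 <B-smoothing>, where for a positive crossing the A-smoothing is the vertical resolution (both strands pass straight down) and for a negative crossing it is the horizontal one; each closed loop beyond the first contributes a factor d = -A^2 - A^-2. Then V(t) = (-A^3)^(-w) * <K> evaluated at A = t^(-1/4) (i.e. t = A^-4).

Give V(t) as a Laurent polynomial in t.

Reading the diagram top to bottom ('/'-over between positions i,i+1 = s_i, '\'-over = s_i^-1): braid word = s1 s1 s2^-1 s1 s1 s2^-1 s2^-1 s2^-1 s1 s2^-1.
Braid: s1 s1 s2^-1 s1 s1 s2^-1 s2^-1 s2^-1 s1 s2^-1 on 3 strands, 10 crossings.
Writhe w = (#positive) - (#negative) = 5 - 5 = 0.
Enumerate smoothing states for the bracket polynomial. There are 2^10 = 1024 states.
Each crossing splits two ways (0=vertical, 1=horizontal). The state's weight is A^(#A-smoothings - #B-smoothings) * d^(loops - 1).
Tabulate the states by total A-exponent and number of loops L (A-exp: L × count):
  A^10: L=6 ×1
  A^8: L=5 ×10
  A^6: L=4 ×43, L=6 ×2
  A^4: L=3 ×98, L=5 ×22
  A^2: L=2 ×121, L=4 ×83, L=6 ×6
  A^0: L=1 ×73, L=3 ×140, L=5 ×38, L=7 ×1
  A^-2: L=2 ×121, L=4 ×79, L=6 ×10
  A^-4: L=3 ×95, L=5 ×24, L=7 ×1
  A^-6: L=4 ×42, L=6 ×3
  A^-8: L=5 ×10
  A^-10: L=6 ×1
Each group contributes A^e * Σ count * d^(L-1):
Powers of d = -A^2 - A^-2: d^2 = A^4 + 2 + A^-4; d^3 = -A^6 - 3*A^2 - 3*A^-2 - A^-6; d^4 = A^8 + 4*A^4 + 6 + 4*A^-4 + A^-8; d^5 = -A^10 - 5*A^6 - 10*A^2 - 10*A^-2 - 5*A^-6 - A^-10; d^6 = A^12 + 6*A^8 + 15*A^4 + 20 + 15*A^-4 + 6*A^-8 + A^-12.
  A^10 * (d^5) = -A^20 - 5*A^16 - 10*A^12 - 10*A^8 - 5*A^4 - 1
  A^8 * (10*d^4) = 10*A^16 + 40*A^12 + 60*A^8 + 40*A^4 + 10
  A^6 * (43*d^3 + 2*d^5) = -2*A^16 - 53*A^12 - 149*A^8 - 149*A^4 - 53 - 2*A^-4
  A^4 * (98*d^2 + 22*d^4) = 22*A^12 + 186*A^8 + 328*A^4 + 186 + 22*A^-4
  A^2 * (121*d + 83*d^3 + 6*d^5) = -6*A^12 - 113*A^8 - 430*A^4 - 430 - 113*A^-4 - 6*A^-8
  A^0 * (73 + 140*d^2 + 38*d^4 + d^6) = A^12 + 44*A^8 + 307*A^4 + 601 + 307*A^-4 + 44*A^-8 + A^-12
  A^-2 * (121*d + 79*d^3 + 10*d^5) = -10*A^8 - 129*A^4 - 458 - 458*A^-4 - 129*A^-8 - 10*A^-12
  A^-4 * (95*d^2 + 24*d^4 + d^6) = A^8 + 30*A^4 + 206 + 354*A^-4 + 206*A^-8 + 30*A^-12 + A^-16
  A^-6 * (42*d^3 + 3*d^5) = -3*A^4 - 57 - 156*A^-4 - 156*A^-8 - 57*A^-12 - 3*A^-16
  A^-8 * (10*d^4) = 10 + 40*A^-4 + 60*A^-8 + 40*A^-12 + 10*A^-16
  A^-10 * (d^5) = -1 - 5*A^-4 - 10*A^-8 - 10*A^-12 - 5*A^-16 - A^-20
Summing the groups: <K> = -A^20 + 3*A^16 - 6*A^12 + 9*A^8 - 11*A^4 + 13 - 11*A^-4 + 9*A^-8 - 6*A^-12 + 3*A^-16 - A^-20
Normalise by the writhe: (-A^3)^(-w) = (-A^3)^(0) = 1, so f(A) = 1 * <K> = -A^20 + 3*A^16 - 6*A^12 + 9*A^8 - 11*A^4 + 13 - 11*A^-4 + 9*A^-8 - 6*A^-12 + 3*A^-16 - A^-20.
Substitute A = t^(-1/4), i.e. A^e → t^(-e/4): V(t) = -t^5 + 3*t^4 - 6*t^3 + 9*t^2 - 11*t + 13 - 11*t^-1 + 9*t^-2 - 6*t^-3 + 3*t^-4 - t^-5

Answer: -t^5 + 3*t^4 - 6*t^3 + 9*t^2 - 11*t + 13 - 11*t^-1 + 9*t^-2 - 6*t^-3 + 3*t^-4 - t^-5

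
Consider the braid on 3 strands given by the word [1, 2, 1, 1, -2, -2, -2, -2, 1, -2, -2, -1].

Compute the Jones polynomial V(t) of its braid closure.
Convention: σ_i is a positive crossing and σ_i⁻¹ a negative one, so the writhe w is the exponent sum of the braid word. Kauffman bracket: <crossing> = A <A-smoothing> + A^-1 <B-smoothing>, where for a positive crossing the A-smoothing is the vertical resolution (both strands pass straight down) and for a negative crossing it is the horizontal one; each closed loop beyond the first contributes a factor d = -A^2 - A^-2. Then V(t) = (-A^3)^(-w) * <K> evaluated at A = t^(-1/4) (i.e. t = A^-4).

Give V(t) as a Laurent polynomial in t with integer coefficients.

The presented braid s1 s2 s1 s1 s2^-1 s2^-1 s2^-1 s2^-1 s1 s2^-1 s2^-1 s1^-1 on 3 strands reduces by inverse Markov moves (closure unchanged at each step):
  Deconjugate: the word is γ·β·γ⁻¹ with γ = s1 s2 (prefix) and γ⁻¹ = s2^-1 s1^-1 (suffix); strip both.
Reduced to β = s1 s1 s2^-1 s2^-1 s2^-1 s2^-1 s1 s2^-1 on 3 strands, 8 crossings.
Compute on β:
Braid: s1 s1 s2^-1 s2^-1 s2^-1 s2^-1 s1 s2^-1 on 3 strands, 8 crossings.
Writhe w = (#positive) - (#negative) = 3 - 5 = -2.
Enumerate smoothing states for the bracket polynomial. There are 2^8 = 256 states.
Each crossing splits two ways (0=vertical, 1=horizontal). The state's weight is A^(#A-smoothings - #B-smoothings) * d^(loops - 1).
Tabulate the states by total A-exponent and number of loops L (A-exp: L × count):
  A^8: L=6 ×1
  A^6: L=5 ×8
  A^4: L=4 ×27, L=6 ×1
  A^2: L=3 ×48, L=5 ×8
  A^0: L=2 ×47, L=4 ×22, L=6 ×1
  A^-2: L=1 ×23, L=3 ×29, L=5 ×4
  A^-4: L=2 ×22, L=4 ×6
  A^-6: L=3 ×8
  A^-8: L=4 ×1
Each group contributes A^e * Σ count * d^(L-1):
Powers of d = -A^2 - A^-2: d^2 = A^4 + 2 + A^-4; d^3 = -A^6 - 3*A^2 - 3*A^-2 - A^-6; d^4 = A^8 + 4*A^4 + 6 + 4*A^-4 + A^-8; d^5 = -A^10 - 5*A^6 - 10*A^2 - 10*A^-2 - 5*A^-6 - A^-10.
  A^8 * (d^5) = -A^18 - 5*A^14 - 10*A^10 - 10*A^6 - 5*A^2 - A^-2
  A^6 * (8*d^4) = 8*A^14 + 32*A^10 + 48*A^6 + 32*A^2 + 8*A^-2
  A^4 * (27*d^3 + d^5) = -A^14 - 32*A^10 - 91*A^6 - 91*A^2 - 32*A^-2 - A^-6
  A^2 * (48*d^2 + 8*d^4) = 8*A^10 + 80*A^6 + 144*A^2 + 80*A^-2 + 8*A^-6
  A^0 * (47*d + 22*d^3 + d^5) = -A^10 - 27*A^6 - 123*A^2 - 123*A^-2 - 27*A^-6 - A^-10
  A^-2 * (23 + 29*d^2 + 4*d^4) = 4*A^6 + 45*A^2 + 105*A^-2 + 45*A^-6 + 4*A^-10
  A^-4 * (22*d + 6*d^3) = -6*A^2 - 40*A^-2 - 40*A^-6 - 6*A^-10
  A^-6 * (8*d^2) = 8*A^-2 + 16*A^-6 + 8*A^-10
  A^-8 * (d^3) = -A^-2 - 3*A^-6 - 3*A^-10 - A^-14
Summing the groups: <K> = -A^18 + 2*A^14 - 3*A^10 + 4*A^6 - 4*A^2 + 4*A^-2 - 2*A^-6 + 2*A^-10 - A^-14
Normalise by the writhe: (-A^3)^(-w) = (-A^3)^(2) = A^6, so f(A) = A^6 * <K> = -A^24 + 2*A^20 - 3*A^16 + 4*A^12 - 4*A^8 + 4*A^4 - 2 + 2*A^-4 - A^-8.
Substitute A = t^(-1/4), i.e. A^e → t^(-e/4): V(t) = -t^2 + 2*t - 2 + 4*t^-1 - 4*t^-2 + 4*t^-3 - 3*t^-4 + 2*t^-5 - t^-6

Answer: -t^2 + 2*t - 2 + 4*t^-1 - 4*t^-2 + 4*t^-3 - 3*t^-4 + 2*t^-5 - t^-6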